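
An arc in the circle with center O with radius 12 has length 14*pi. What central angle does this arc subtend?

θ = 360 × 14*pi / (2π × 12) = 210° (rearranging arc length formula).

210°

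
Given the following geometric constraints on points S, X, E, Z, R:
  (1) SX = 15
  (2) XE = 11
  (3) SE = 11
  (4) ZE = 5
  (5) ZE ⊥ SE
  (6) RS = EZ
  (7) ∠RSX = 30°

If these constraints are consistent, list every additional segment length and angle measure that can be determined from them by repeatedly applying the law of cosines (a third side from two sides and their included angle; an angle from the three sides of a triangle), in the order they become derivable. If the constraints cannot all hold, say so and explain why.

The constraints are consistent. Derivable facts, in order:
After 1 step:
- SZ = √146
- XR ≈ 10.96
- ∠ESX = 47.01°
- ∠EXS = 47.01°
- ∠SEX = 85.97°
After 2 steps:
- ∠ESZ = 24.44°
- ∠EZS = 65.56°
- ∠RXS = 13.19°
- ∠SRX = 136.81°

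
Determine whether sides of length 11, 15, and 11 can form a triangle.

Check all three triangle inequalities:
11 + 15 = 26 > 11 ✓
11 + 11 = 22 > 15 ✓
15 + 11 = 26 > 11 ✓
All conditions hold, so these sides form a valid triangle.

Yes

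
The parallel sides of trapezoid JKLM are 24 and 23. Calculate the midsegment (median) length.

midsegment = (24 + 23) / 2 = 47 / 2 = 47/2

47/2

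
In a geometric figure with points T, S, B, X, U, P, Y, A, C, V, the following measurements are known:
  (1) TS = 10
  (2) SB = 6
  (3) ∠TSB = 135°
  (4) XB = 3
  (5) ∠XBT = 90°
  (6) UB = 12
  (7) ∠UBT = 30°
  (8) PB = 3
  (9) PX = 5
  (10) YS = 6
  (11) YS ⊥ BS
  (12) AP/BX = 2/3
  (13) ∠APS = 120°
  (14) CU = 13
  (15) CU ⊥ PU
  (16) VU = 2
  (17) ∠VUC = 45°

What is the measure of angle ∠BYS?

Step 1: By the law of cosines on triangle YSB: YB² = 6² + 6² − 2·6·6·cos(90°) = 72, so YB = 6·√2.
Step 2: By the inverse law of cosines on triangle BYS: cos(∠BYS) = ((6·√2)² + 6² − 6²) / (2·6·√2·6) = 72/101.82 = 0.7071, so ∠BYS = 45°.

Therefore, the measure of angle ∠BYS = 45°.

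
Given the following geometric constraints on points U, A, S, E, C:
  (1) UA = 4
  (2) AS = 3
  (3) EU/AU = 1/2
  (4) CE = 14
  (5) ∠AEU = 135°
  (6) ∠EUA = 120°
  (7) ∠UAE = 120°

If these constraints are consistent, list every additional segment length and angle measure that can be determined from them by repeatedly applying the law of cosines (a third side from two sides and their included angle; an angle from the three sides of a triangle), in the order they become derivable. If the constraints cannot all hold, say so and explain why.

These constraints are not satisfiable: (5), (6) and (7) are the three interior angles of triangle AEU, which must sum to 180°, but 135° + 120° + 120° = 375°. No planar figure meets all of them, so nothing further can be derived.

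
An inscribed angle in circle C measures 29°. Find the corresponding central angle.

By the inscribed angle theorem, the central angle is twice the inscribed angle.
Central angle = 2 × 29° = 58°

58°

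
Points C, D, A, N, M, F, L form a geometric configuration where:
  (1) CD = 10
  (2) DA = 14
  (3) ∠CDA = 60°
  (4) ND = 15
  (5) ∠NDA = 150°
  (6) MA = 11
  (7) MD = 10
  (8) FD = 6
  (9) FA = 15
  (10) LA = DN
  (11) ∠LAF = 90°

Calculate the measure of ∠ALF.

From the given relations: LA = DN = 15.
Step 1: By the law of cosines on triangle LAF: LF² = 15² + 15² − 2·15·15·cos(90°) = 450, so LF = 15·√2.
Step 2: By the inverse law of cosines on triangle ALF: cos(∠ALF) = (15² + (15·√2)² − 15²) / (2·15·15·√2) = 450/636.4 = 0.7071, so ∠ALF = 45°.

Therefore, the measure of angle ∠ALF = 45°.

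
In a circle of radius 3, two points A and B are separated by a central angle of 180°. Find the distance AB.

Drop a perpendicular from the center to the chord, bisecting both the chord and the central angle.
Each half-chord = r sin(θ/2) = 3 sin(90°).
The full chord = 2 × 3 × sin(90°) = 6.

6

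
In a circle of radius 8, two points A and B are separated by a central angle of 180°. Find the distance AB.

Chord length = 2r sin(θ/2)
= 2 × 8 × sin(180°/2)
= 2 × 8 × sin(90°)
= 16

16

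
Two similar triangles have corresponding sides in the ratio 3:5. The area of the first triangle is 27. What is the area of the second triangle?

Area ratio = (3/5)^2 = 9/25. Area of the second triangle = 27 * 25/9 = 75.

75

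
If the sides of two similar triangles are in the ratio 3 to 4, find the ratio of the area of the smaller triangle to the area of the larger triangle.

Area scales with the square of linear dimensions. If every length is multiplied by 3/4, then the area is multiplied by (3/4)^2 = 9/16.
The area ratio is 9:16.

9:16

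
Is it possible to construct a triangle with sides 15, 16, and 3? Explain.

Yes.
The triangle inequality requires that the sum of any two sides exceeds the third.
Here 3 + 15 = 18 > 16, so the condition is met.

Yes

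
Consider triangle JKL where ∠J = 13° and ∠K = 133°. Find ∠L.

angle L = 180 - 13 - 133 = 34 degrees.

34 degrees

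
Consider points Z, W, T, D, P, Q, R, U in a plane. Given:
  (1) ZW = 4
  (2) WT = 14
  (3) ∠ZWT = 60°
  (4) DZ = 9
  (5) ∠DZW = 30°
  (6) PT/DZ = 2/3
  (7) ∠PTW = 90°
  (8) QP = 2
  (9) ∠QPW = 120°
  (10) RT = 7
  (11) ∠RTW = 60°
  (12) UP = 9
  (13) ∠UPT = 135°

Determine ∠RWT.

Step 1: By the law of cosines on triangle WTR: WR² = 14² + 7² − 2·14·7·cos(60°) = 147, so WR = 7·√3.
Step 2: By the inverse law of cosines on triangle RWT: cos(∠RWT) = ((7·√3)² + 14² − 7²) / (2·7·√3·14) = 294/339.48 = 0.866, so ∠RWT = 30°.

Therefore, the measure of angle ∠RWT = 30°.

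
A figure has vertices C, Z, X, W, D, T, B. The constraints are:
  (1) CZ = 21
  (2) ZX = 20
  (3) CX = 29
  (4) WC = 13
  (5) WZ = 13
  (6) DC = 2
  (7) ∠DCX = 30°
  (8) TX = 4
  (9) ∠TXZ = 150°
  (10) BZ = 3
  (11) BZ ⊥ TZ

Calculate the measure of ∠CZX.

Step 1: By the inverse law of cosines on triangle CZX: cos(∠CZX) = (21² + 20² − 29²) / (2·21·20) = 0/840 = 0, so ∠CZX = 90°.

Therefore, the measure of angle ∠CZX = 90°.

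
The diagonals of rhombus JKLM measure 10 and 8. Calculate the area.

Area of a rhombus = (d1 * d2) / 2
Area = (10 * 8) / 2
Area = 80 / 2
Area = 40

40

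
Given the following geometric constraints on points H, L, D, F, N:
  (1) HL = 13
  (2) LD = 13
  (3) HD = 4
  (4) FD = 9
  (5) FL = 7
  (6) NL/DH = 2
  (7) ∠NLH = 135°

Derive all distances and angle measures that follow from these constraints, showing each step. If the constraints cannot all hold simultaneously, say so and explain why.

The constraints are consistent.

From the given relations:
  NL = 2·DH = 2·4 = 8

Step 1: From HL = 13, LN = 8, and ∠HLN = 135°, by the law of cosines:
  HN² = HL² + LN² - 2·HL·LN·cos(135°) = 169 + 64 + 147.1 = 380.1
  HN ≈ 19.5

Step 2: From HD = 4, HL = 13, DL = 13, by the inverse law of cosines:
  cos(∠DHL) = (HD² + HL² - DL²) / (2·HD·HL)
  ∠DHL = 81.15°

Step 3: From LD = 13, LF = 7, DF = 9, by the inverse law of cosines:
  cos(∠DLF) = (LD² + LF² - DF²) / (2·LD·LF)
  ∠DLF = 41.17°

Step 4: From LD = 13, LH = 13, DH = 4, by the inverse law of cosines:
  cos(∠DLH) = (LD² + LH² - DH²) / (2·LD·LH)
  ∠DLH = 17.7°

Step 5: From DF = 9, DL = 13, FL = 7, by the inverse law of cosines:
  cos(∠FDL) = (DF² + DL² - FL²) / (2·DF·DL)
  ∠FDL = 30.8°

Step 6: From DH = 4, DL = 13, HL = 13, by the inverse law of cosines:
  cos(∠HDL) = (DH² + DL² - HL²) / (2·DH·DL)
  ∠HDL = 81.15°

Step 7: From FD = 9, FL = 7, DL = 13, by the inverse law of cosines:
  cos(∠DFL) = (FD² + FL² - DL²) / (2·FD·FL)
  ∠DFL = 108.03°

Step 8: From HL = 13, HN = 19.5, LN = 8, by the inverse law of cosines:
  cos(∠LHN) = (HL² + HN² - LN²) / (2·HL·HN)
  ∠LHN = 16.87°

Step 9: From NH = 19.5, NL = 8, HL = 13, by the inverse law of cosines:
  cos(∠HNL) = (NH² + NL² - HL²) / (2·NH·NL)
  ∠HNL = 28.13°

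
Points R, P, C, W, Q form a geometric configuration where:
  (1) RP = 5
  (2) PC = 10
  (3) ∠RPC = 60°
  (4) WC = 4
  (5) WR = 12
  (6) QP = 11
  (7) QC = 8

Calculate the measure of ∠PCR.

Step 1: By the law of cosines on triangle CPR: CR² = 10² + 5² − 2·10·5·cos(60°) = 75, so CR = 5·√3.
Step 2: By the inverse law of cosines on triangle PCR: cos(∠PCR) = (10² + (5·√3)² − 5²) / (2·10·5·√3) = 150/173.21 = 0.866, so ∠PCR = 30°.

Therefore, the measure of angle ∠PCR = 30°.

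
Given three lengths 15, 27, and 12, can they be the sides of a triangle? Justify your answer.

Check the triangle inequality: 15 + 12 = 27 ≤ 27.
Since the sum of two sides does not exceed the third, no triangle can be formed.

No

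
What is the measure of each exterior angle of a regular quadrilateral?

Each exterior angle of a regular n-gon is 360 / n.
For n = 4: 360 / 4 = 90 degrees.

90 degrees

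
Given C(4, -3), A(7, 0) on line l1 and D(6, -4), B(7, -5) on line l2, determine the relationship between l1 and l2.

Slope of line 1: m1 = (0 - -3)/(7 - 4) = 3/3 = 1
Slope of line 2: m2 = (-5 - -4)/(7 - 6) = -1/1 = -1
Two lines are perpendicular when the product of their slopes is -1 (negative reciprocals).
m1 * m2 = (1) * (-1) = -1, confirming perpendicularity.

Perpendicular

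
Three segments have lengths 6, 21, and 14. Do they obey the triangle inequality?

No.
The triangle inequality is violated: 6 + 14 = 20 ≤ 21.
These lengths cannot form a triangle.

No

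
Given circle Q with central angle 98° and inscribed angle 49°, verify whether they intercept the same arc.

By the inscribed angle theorem, if both angles subtend the same arc, the inscribed angle must be half the central angle.
Half of 98° = 49°, which equals the given inscribed angle of 49°.
Therefore, yes, they correspond to the same arc.

Yes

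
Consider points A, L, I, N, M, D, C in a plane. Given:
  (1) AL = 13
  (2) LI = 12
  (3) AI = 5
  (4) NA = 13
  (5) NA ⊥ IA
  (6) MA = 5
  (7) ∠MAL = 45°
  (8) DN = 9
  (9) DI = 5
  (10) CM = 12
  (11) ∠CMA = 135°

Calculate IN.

Step 1: By the law of cosines on triangle IAN: IN² = 5² + 13² − 2·5·13·cos(90°) = 194, so IN = √194.

Therefore, the length of IN = √194.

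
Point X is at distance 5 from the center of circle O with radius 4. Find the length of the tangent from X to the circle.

Let T be the point of tangency. Then OT ⊥ XT (radius ⊥ tangent).
In right triangle OTX: OX² = OT² + XT²
5² = 4² + XT²
XT² = 9, XT = 3

3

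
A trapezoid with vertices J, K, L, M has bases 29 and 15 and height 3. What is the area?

Area of a trapezoid = (base1 + base2) * height / 2
Area = (29 + 15) * 3 / 2
Area = 44 * 3 / 2
Area = 132 / 2
Area = 66

66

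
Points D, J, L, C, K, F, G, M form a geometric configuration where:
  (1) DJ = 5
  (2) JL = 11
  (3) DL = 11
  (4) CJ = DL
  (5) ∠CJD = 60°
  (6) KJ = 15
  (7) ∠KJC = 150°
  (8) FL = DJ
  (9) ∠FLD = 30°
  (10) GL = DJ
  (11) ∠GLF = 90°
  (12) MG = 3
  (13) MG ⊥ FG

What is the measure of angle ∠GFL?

From the given relations: FL = DJ = 5; GL = DJ = 5.
Step 1: By the law of cosines on triangle FLG: FG² = 5² + 5² − 2·5·5·cos(90°) = 50, so FG = 5·√2.
Step 2: By the inverse law of cosines on triangle GFL: cos(∠GFL) = ((5·√2)² + 5² − 5²) / (2·5·√2·5) = 50/70.71 = 0.7071, so ∠GFL = 45°.

Therefore, the measure of angle ∠GFL = 45°.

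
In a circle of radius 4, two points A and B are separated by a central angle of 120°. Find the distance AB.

Chord = 2(4) sin(60°) = 4*sqrt(3)

4*sqrt(3)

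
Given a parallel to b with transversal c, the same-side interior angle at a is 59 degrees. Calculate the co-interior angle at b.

Co-interior (same-side interior) angles are between the parallel lines on the same side of the transversal.
Unlike corresponding or alternate interior angles, they are supplementary rather than equal.
So the angle = 180 - 59 = 121 degrees.

121 degrees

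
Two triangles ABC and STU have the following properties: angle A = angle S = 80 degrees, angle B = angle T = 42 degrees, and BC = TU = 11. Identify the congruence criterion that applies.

The given information provides:
angle A = angle S = 80 degrees, angle B = angle T = 42 degrees, and BC = TU = 11
This matches the AAS congruence theorem.
Two pairs of corresponding angles and a non-included side are equal (Angle-Angle-Side).

AAS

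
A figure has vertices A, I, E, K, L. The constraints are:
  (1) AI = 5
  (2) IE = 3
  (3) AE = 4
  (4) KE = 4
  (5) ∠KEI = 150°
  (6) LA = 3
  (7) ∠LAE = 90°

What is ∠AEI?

Step 1: By the inverse law of cosines on triangle AEI: cos(∠AEI) = (4² + 3² − 5²) / (2·4·3) = 0/24 = 0, so ∠AEI = 90°.

Therefore, the measure of angle ∠AEI = 90°.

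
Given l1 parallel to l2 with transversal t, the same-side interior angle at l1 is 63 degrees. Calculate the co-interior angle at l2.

Co-interior angles sum to 180: 180 - 63 = 117 degrees.

117 degrees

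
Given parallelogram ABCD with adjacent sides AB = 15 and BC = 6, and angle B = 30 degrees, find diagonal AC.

Law of cosines: d^2 = 15^2 + 6^2 - 2(15)(6)cos(30°) = 261 - 90*sqrt(3), so d = 3*sqrt(29 - 10*sqrt(3)).

3*sqrt(29 - 10*sqrt(3))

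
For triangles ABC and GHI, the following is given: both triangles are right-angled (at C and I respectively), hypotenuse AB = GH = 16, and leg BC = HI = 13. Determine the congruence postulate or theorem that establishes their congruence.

The given information matches HL: The hypotenuse and one leg of two right triangles are equal (Hypotenuse-Leg).

HL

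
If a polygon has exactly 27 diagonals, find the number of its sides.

Using d = n(n - 3)/2, we solve 27 = n(n - 3)/2.
So n(n - 3) = 54.
Testing n = 9: 9 * 6 = 54 = 54. Correct.
The polygon has 9 sides.

9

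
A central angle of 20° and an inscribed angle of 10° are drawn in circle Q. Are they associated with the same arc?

By the inscribed angle theorem, if both angles subtend the same arc, the inscribed angle must be half the central angle.
Half of 20° = 10°, which equals the given inscribed angle of 10°.
Therefore, yes, they correspond to the same arc.

Yes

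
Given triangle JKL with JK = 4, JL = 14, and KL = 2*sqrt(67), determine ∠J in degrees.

cos(J) = (4² + 14² - (2*sqrt(67))²) / (2 × 4 × 14) = -1/2, so J = arccos(-1/2) = 120°.

120°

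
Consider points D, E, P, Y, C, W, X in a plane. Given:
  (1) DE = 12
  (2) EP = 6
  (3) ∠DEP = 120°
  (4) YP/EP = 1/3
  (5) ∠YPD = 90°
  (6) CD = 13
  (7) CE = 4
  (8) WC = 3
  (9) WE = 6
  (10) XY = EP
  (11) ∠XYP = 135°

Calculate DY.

From the given relations: YP = 1/3·EP = 1/3·6 = 2.
Step 1: By the law of cosines on triangle DEP: DP² = 12² + 6² − 2·12·6·cos(120°) = 252, so DP = 6·√7.
Step 2: By the law of cosines on triangle DPY: DY² = (6·√7)² + 2² − 2·6·√7·2·cos(90°) = 256, so DY = 16.

Therefore, the length of DY = 16.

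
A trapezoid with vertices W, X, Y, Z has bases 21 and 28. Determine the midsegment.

The midsegment (median) of a trapezoid connects the midpoints of the non-parallel sides.
Its length is the average of the two bases: (21 + 28) / 2 = 49/2.

49/2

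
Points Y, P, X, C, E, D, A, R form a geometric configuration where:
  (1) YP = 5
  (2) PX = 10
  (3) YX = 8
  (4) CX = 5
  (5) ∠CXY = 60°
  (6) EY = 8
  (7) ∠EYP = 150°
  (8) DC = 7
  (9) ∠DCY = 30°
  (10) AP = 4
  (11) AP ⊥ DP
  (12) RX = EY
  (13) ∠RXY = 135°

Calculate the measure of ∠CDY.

Step 1: By the law of cosines on triangle CXY: CY² = 5² + 8² − 2·5·8·cos(60°) = 49, so CY = 7.
Step 2: By the law of cosines on triangle DCY: DY² = 7² + 7² − 2·7·7·cos(30°) = 13.13, so DY ≈ 3.62.
Step 3: By the inverse law of cosines on triangle CDY: cos(∠CDY) = (7² + 3.62² − 7²) / (2·7·3.62) = 13.13/50.73 = 0.2588, so ∠CDY = 75°.

Therefore, the measure of angle ∠CDY = 75°.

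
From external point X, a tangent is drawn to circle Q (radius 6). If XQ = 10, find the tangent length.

Let T be the point of tangency. Then QT ⊥ XT (radius ⊥ tangent).
In right triangle QTX: QX² = QT² + XT²
10² = 6² + XT²
XT² = 64, XT = 8

8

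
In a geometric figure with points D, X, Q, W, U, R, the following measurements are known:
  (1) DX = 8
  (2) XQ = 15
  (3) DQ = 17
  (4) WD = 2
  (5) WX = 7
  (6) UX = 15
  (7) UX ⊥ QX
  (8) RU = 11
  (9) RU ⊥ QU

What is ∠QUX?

Step 1: By the law of cosines on triangle UXQ: UQ² = 15² + 15² − 2·15·15·cos(90°) = 450, so UQ = 15·√2.
Step 2: By the inverse law of cosines on triangle QUX: cos(∠QUX) = ((15·√2)² + 15² − 15²) / (2·15·√2·15) = 450/636.4 = 0.7071, so ∠QUX = 45°.

Therefore, the measure of angle ∠QUX = 45°.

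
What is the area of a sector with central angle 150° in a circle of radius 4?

Sector area = π(4²)(5/12) = 20*pi/3

20*pi/3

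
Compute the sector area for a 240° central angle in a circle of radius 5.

Sector area = πr² × θ/360
= π × 5² × 2/3
= π × 25 × 2/3
= 50*pi/3

50*pi/3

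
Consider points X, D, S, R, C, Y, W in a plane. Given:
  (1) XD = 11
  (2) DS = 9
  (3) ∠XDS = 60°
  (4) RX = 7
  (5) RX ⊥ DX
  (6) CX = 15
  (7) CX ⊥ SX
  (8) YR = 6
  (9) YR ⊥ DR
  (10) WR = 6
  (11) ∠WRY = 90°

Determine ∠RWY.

Step 1: By the law of cosines on triangle WRY: WY² = 6² + 6² − 2·6·6·cos(90°) = 72, so WY = 6·√2.
Step 2: By the inverse law of cosines on triangle RWY: cos(∠RWY) = (6² + (6·√2)² − 6²) / (2·6·6·√2) = 72/101.82 = 0.7071, so ∠RWY = 45°.

Therefore, the measure of angle ∠RWY = 45°.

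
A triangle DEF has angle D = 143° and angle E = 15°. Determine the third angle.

By the triangle angle sum property, the three interior angles of any triangle add up to 180°.
We know angle D = 143° and angle E = 15°, so their sum is 158°.
Therefore angle F = 180° - 158° = 22°.

22 degrees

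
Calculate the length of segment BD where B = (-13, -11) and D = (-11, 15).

d = sqrt((-11 - -13)^2 + (15 - -11)^2)
d = sqrt(2^2 + 26^2)
d = sqrt(4 + 676)
d = sqrt(680) = 2*sqrt(170)

2*sqrt(170)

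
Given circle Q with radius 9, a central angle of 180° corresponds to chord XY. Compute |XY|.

Chord length = 2r sin(θ/2)
= 2 × 9 × sin(180°/2)
= 2 × 9 × sin(90°)
= 18

18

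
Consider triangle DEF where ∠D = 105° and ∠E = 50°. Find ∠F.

The interior angles sum to 180°: angle F = 180 - 105 - 50 = 25°.
The triangle is obtuse (angles 105°, 50°, 25°).

25 degrees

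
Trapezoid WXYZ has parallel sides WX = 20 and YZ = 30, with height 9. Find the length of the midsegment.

The midsegment of a trapezoid = (base1 + base2) / 2
midsegment = (20 + 30) / 2
midsegment = 50 / 2
midsegment = 25

25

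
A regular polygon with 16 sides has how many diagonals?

Total line segments between 16 vertices = C(16,2) = 120.
Subtract the 16 sides: 120 - 16 = 104 diagonals.

104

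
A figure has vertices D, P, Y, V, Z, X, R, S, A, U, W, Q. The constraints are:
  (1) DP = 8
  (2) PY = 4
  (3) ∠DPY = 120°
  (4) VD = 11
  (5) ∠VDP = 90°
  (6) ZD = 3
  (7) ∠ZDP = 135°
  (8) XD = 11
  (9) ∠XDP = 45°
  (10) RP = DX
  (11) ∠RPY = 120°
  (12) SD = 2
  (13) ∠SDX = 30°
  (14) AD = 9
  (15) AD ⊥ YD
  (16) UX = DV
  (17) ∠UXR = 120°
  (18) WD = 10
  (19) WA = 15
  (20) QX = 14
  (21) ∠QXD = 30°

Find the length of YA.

Step 1: By the law of cosines on triangle DPY: DY² = 8² + 4² − 2·8·4·cos(120°) = 112, so DY = 4·√7.
Step 2: By the law of cosines on triangle YDA: YA² = (4·√7)² + 9² − 2·4·√7·9·cos(90°) = 193, so YA = √193.

Therefore, the length of YA = √193.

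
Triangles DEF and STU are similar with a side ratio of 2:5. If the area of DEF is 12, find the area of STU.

For similar figures, the area ratio equals the square of the side ratio.
Side ratio (DEF to STU) = 2:5, so area ratio = 2^2:5^2 = 4:25.
If the area of DEF is 12, then the area of STU = 12 * (25/4) = 75.

75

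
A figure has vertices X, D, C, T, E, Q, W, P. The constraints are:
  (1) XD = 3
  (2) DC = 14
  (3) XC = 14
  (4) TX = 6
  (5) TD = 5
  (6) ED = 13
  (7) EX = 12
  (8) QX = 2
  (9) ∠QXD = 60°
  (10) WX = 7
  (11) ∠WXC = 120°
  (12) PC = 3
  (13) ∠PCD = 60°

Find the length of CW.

Step 1: By the law of cosines on triangle CXW: CW² = 14² + 7² − 2·14·7·cos(120°) = 343, so CW = 7·√7.

Therefore, the length of CW = 7·√7.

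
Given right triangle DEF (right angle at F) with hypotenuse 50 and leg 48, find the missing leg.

EF = sqrt(50^2 - 48^2) = sqrt(196) = 14

14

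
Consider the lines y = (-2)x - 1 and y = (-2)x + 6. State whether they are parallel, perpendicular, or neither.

Slope of line 1: m1 = -2
Slope of line 2: m2 = -2
Since m1 = m2 = -2, the lines are parallel.

Parallel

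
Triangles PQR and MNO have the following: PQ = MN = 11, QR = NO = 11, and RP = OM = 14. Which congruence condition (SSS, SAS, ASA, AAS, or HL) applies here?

Consider the given information: PQ = MN = 11, QR = NO = 11, and RP = OM = 14
This is not AAS or HL: AAS requires two angles and a non-included side. HL only applies to right triangles with matching hypotenuse and leg.
The correct criterion is SSS. All three pairs of corresponding sides are equal (Side-Side-Side).

SSS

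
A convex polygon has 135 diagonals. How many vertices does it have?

Using d = n(n - 3)/2, we solve 135 = n(n - 3)/2.
So n(n - 3) = 270.
Testing n = 18: 18 * 15 = 270 = 270. Correct.
The polygon has 18 sides.

18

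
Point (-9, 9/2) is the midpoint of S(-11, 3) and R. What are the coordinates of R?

Using the midpoint formula: M = ((x1 + x2)/2, (y1 + y2)/2)
We know M = (-9, 9/2) and S = (-11, 3)
For x: -9 = (-11 + x2)/2, so x2 = 2*-9 - -11 = -7
For y: 9/2 = (3 + y2)/2, so y2 = 2*9/2 - 3 = 6
R = (-7, 6)

(-7, 6)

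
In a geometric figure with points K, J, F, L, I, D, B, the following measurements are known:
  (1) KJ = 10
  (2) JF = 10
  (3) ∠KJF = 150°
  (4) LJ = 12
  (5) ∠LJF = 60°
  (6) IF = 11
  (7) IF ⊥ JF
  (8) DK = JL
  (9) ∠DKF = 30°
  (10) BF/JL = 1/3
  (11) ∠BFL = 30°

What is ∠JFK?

Step 1: By the law of cosines on triangle FJK: FK² = 10² + 10² − 2·10·10·cos(150°) = 373.21, so FK ≈ 19.32.
Step 2: By the inverse law of cosines on triangle JFK: cos(∠JFK) = (10² + 19.32² − 10²) / (2·10·19.32) = 373.21/386.37 = 0.9659, so ∠JFK = 15°.

Therefore, the measure of angle ∠JFK = 15°.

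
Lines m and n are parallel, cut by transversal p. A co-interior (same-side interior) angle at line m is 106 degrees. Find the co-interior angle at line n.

Co-interior angles (same-side interior) formed by parallel lines and a transversal are supplementary (sum to 180 degrees).
The given angle is 106 degrees.
The co-interior angle = 180 - 106 = 74 degrees.

74 degrees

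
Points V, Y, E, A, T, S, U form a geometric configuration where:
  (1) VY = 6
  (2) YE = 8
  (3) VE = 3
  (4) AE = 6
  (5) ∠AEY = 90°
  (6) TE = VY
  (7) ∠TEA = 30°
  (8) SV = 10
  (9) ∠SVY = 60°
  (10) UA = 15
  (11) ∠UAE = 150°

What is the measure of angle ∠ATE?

From the given relations: TE = VY = 6.
Step 1: By the law of cosines on triangle TEA: TA² = 6² + 6² − 2·6·6·cos(30°) = 9.65, so TA ≈ 3.11.
Step 2: By the inverse law of cosines on triangle ATE: cos(∠ATE) = (3.11² + 6² − 6²) / (2·3.11·6) = 9.65/37.27 = 0.2588, so ∠ATE = 75°.

Therefore, the measure of angle ∠ATE = 75°.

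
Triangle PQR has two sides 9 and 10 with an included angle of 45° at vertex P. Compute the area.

Area = (1/2) * PQ * PR * sin(P)
Area = (1/2) * 9 * 10 * sin(45°)
Area = (1/2) * 9 * 10 * sqrt(2)/2
Area = 45*sqrt(2)/2

45*sqrt(2)/2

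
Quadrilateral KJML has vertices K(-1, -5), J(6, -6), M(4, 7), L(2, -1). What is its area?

Using the Shoelace formula for a quadrilateral (vertices in order):
Area = (1/2)|sum of (x_i * y_(i+1) - x_(i+1) * y_i)|
Terms: (-1*-6 - 6*-5) = 36, (6*7 - 4*-6) = 66, (4*-1 - 2*7) = -18, (2*-5 - -1*-1) = -11
Sum = 73
Area = (1/2)(73) = 73/2

73/2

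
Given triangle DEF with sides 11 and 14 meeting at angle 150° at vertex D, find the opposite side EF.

When two sides and the included angle are known, the law of cosines gives the third side.
c^2 = a^2 + b^2 - 2ab cos(C) generalizes the Pythagorean theorem to non-right triangles.
Here: EF^2 = 121 + 196 - 308*(-sqrt(3)/2) = 154*sqrt(3) + 317
EF = sqrt(154*sqrt(3) + 317)

sqrt(154*sqrt(3) + 317)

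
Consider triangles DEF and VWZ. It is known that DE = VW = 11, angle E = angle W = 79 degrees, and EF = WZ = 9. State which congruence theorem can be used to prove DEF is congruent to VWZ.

Consider the given information: DE = VW = 11, angle E = angle W = 79 degrees, and EF = WZ = 9
This is not SSS or AAS: SSS requires all three pairs of sides, but we don't have that. AAS requires two angles and a non-included side.
The correct criterion is SAS. Two pairs of corresponding sides and the included angle are equal (Side-Angle-Side).

SAS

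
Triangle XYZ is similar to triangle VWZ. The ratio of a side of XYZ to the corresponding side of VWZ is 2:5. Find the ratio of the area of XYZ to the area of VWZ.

Area ratio = (side ratio)^2 = (2/5)^2 = 4:25.

4:25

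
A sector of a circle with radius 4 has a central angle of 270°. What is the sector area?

Sector area = π(4²)(3/4) = 12*pi

12*pi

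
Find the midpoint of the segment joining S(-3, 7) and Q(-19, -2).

The midpoint is the average of the coordinates:
x: (-3 + -19)/2 = -11
y: (7 + -2)/2 = 5/2
Midpoint = (-11, 5/2)

(-11, 5/2)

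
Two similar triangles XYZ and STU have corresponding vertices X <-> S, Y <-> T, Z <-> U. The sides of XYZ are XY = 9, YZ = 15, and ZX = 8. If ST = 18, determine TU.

k = 18/9 = 2. TU = 2 * 15 = 30.

30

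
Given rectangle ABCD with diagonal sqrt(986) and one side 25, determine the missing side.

Using the Pythagorean theorem: d^2 = a^2 + b^2
b^2 = d^2 - a^2
b^2 = 986 - 625
b^2 = 361
b = sqrt(361) = 19

19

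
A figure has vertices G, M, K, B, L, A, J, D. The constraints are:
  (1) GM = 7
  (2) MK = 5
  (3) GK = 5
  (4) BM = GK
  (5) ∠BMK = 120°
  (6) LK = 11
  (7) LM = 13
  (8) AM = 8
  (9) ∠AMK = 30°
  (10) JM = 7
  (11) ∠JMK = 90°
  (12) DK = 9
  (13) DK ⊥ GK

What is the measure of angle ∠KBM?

From the given relations: BM = GK = 5.
Step 1: By the law of cosines on triangle BMK: BK² = 5² + 5² − 2·5·5·cos(120°) = 75, so BK = 5·√3.
Step 2: By the inverse law of cosines on triangle KBM: cos(∠KBM) = ((5·√3)² + 5² − 5²) / (2·5·√3·5) = 75/86.6 = 0.866, so ∠KBM = 30°.

Therefore, the measure of angle ∠KBM = 30°.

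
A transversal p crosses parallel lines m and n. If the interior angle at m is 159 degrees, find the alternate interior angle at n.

Alternate interior angles lie on opposite sides of the transversal, between the parallel lines.
By the alternate interior angle theorem, they are equal: 159 degrees.

159 degrees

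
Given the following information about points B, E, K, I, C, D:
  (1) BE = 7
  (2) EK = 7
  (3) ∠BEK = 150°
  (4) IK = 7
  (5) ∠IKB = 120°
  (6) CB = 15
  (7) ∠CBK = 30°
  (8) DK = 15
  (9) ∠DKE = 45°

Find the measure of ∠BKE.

Step 1: By the law of cosines on triangle KEB: KB² = 7² + 7² − 2·7·7·cos(150°) = 182.87, so KB ≈ 13.52.
Step 2: By the inverse law of cosines on triangle BKE: cos(∠BKE) = (13.52² + 7² − 7²) / (2·13.52·7) = 182.87/189.32 = 0.9659, so ∠BKE = 15°.

Therefore, the measure of angle ∠BKE = 15°.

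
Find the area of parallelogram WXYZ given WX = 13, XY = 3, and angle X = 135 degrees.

The area of a parallelogram equals the product of two adjacent sides times the sine of the included angle.
This is because the height equals 3 * sin(135°) = 3*sqrt(2)/2.
Area = 13 * 3*sqrt(2)/2 = 39*sqrt(2)/2

39*sqrt(2)/2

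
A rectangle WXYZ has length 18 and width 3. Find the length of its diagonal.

Using the Pythagorean theorem:
d² = 18² + 3² = 324 + 9 = 333
d = sqrt(333) = 3*sqrt(37)

3*sqrt(37)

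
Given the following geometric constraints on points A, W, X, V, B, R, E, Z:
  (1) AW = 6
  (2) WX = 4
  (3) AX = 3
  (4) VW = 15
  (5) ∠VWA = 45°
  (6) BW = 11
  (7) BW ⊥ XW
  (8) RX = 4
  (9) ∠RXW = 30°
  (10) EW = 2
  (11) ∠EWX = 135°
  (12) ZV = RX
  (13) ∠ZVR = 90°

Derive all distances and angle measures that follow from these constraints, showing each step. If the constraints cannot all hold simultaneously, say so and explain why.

The constraints are consistent.

From the given relations:
  ZV = RX = 4

Step 1: From AW = 6, WV = 15, and ∠AWV = 45°, by the law of cosines:
  AV² = AW² + WV² - 2·AW·WV·cos(45°) = 36 + 225 - 127.3 = 133.7
  AV ≈ 11.56

Step 2: From WX = 4, XR = 4, and ∠WXR = 30°, by the law of cosines:
  WR² = WX² + XR² - 2·WX·XR·cos(30°) = 16 + 16 - 27.71 = 4.287
  WR ≈ 2.07

Step 3: From XW = 4, WB = 11, and ∠XWB = 90°, by the law of cosines:
  XB² = XW² + WB² - 2·XW·WB·cos(90°) = 16 + 121 - 0 = 137
  XB = √137

Step 4: From XW = 4, WE = 2, and ∠XWE = 135°, by the law of cosines:
  XE² = XW² + WE² - 2·XW·WE·cos(135°) = 16 + 4 + 11.31 = 31.31
  XE ≈ 5.6

Step 5: From AW = 6, AX = 3, WX = 4, by the inverse law of cosines:
  cos(∠WAX) = (AW² + AX² - WX²) / (2·AW·AX)
  ∠WAX = 36.34°

Step 6: From WA = 6, WX = 4, AX = 3, by the inverse law of cosines:
  cos(∠AWX) = (WA² + WX² - AX²) / (2·WA·WX)
  ∠AWX = 26.38°

Step 7: From XA = 3, XW = 4, AW = 6, by the inverse law of cosines:
  cos(∠AXW) = (XA² + XW² - AW²) / (2·XA·XW)
  ∠AXW = 117.28°

Step 8: From AV = 11.56, AW = 6, VW = 15, by the inverse law of cosines:
  cos(∠VAW) = (AV² + AW² - VW²) / (2·AV·AW)
  ∠VAW = 113.48°

Step 9: From WR = 2.07, WX = 4, RX = 4, by the inverse law of cosines:
  cos(∠RWX) = (WR² + WX² - RX²) / (2·WR·WX)
  ∠RWX = 75°

Step 10: From XB = √137, XW = 4, BW = 11, by the inverse law of cosines:
  cos(∠BXW) = (XB² + XW² - BW²) / (2·XB·XW)
  ∠BXW = 70.02°

Step 11: From XE = 5.6, XW = 4, EW = 2, by the inverse law of cosines:
  cos(∠EXW) = (XE² + XW² - EW²) / (2·XE·XW)
  ∠EXW = 14.64°

Step 12: From VA = 11.56, VW = 15, AW = 6, by the inverse law of cosines:
  cos(∠AVW) = (VA² + VW² - AW²) / (2·VA·VW)
  ∠AVW = 21.52°

Step 13: From BW = 11, BX = √137, WX = 4, by the inverse law of cosines:
  cos(∠WBX) = (BW² + BX² - WX²) / (2·BW·BX)
  ∠WBX = 19.98°

Step 14: From RW = 2.07, RX = 4, WX = 4, by the inverse law of cosines:
  cos(∠WRX) = (RW² + RX² - WX²) / (2·RW·RX)
  ∠WRX = 75°

Step 15: From EW = 2, EX = 5.6, WX = 4, by the inverse law of cosines:
  cos(∠WEX) = (EW² + EX² - WX²) / (2·EW·EX)
  ∠WEX = 30.36°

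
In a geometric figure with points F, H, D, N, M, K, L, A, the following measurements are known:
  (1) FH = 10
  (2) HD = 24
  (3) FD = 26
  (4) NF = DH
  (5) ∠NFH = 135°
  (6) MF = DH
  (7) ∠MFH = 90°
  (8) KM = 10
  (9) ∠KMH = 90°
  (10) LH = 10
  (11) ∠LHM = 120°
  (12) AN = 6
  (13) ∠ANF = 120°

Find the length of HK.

From the given relations: MF = DH = 24.
Step 1: By the law of cosines on triangle HFM: HM² = 10² + 24² − 2·10·24·cos(90°) = 676, so HM = 26.
Step 2: By the law of cosines on triangle HMK: HK² = 26² + 10² − 2·26·10·cos(90°) = 776, so HK = 2·√194.

Therefore, the length of HK = 2·√194.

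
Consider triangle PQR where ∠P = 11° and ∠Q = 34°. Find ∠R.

The interior angles sum to 180°: angle R = 180 - 11 - 34 = 135°.
The triangle is obtuse (angles 11°, 34°, 135°).

135 degrees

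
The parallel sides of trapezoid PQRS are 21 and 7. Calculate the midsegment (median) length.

The midsegment of a trapezoid = (base1 + base2) / 2
midsegment = (21 + 7) / 2
midsegment = 28 / 2
midsegment = 14

14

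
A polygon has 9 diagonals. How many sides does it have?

Using d = n(n - 3)/2, we solve 9 = n(n - 3)/2.
So n(n - 3) = 18.
Testing n = 6: 6 * 3 = 18 = 18. Correct.
The polygon has 6 sides.

6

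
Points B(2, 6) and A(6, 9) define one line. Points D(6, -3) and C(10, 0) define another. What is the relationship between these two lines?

Slope of line 1: m1 = (9 - 6)/(6 - 2) = 3/4 = 3/4
Slope of line 2: m2 = (0 - -3)/(10 - 6) = 3/4 = 3/4
Since m1 = m2 = 3/4, the lines are parallel.

Parallel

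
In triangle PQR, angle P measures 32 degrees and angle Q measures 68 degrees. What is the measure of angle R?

Let angle R = x. Then 32 + 68 + x = 180.
x = 180 - 100 = 80 degrees.

80 degrees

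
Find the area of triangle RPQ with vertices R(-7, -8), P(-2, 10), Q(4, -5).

Shoelace: Area = (1/2)|-7(10--5) + -2(-5--8) + 4(-8-10)| = (1/2)(183) = 183/2

183/2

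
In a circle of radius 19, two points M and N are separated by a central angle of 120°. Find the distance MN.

Chord = 2(19) sin(60°) = 19*sqrt(3)

19*sqrt(3)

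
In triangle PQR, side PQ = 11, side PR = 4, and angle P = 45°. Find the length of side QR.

Law of cosines: QR^2 = 11^2 + 4^2 - 2(11)(4)cos(45°) = 137 - 44*sqrt(2), so QR = sqrt(137 - 44*sqrt(2)).

sqrt(137 - 44*sqrt(2))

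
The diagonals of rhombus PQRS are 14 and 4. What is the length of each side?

Half-diagonals are 7 and 2. side = sqrt(7^2 + 2^2) = sqrt(53)

sqrt(53)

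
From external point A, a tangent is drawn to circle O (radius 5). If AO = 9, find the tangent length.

The tangent, radius, and line from the external point to the center form a right triangle.
The right angle is where the tangent meets the radius.
By the Pythagorean theorem: tangent² + 5² = 9²
tangent² = 81 - 25 = 56
tangent = 2*sqrt(14)

2*sqrt(14)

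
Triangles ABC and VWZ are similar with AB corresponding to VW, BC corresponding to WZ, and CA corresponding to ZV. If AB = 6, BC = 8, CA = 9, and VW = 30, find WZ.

Since the triangles are similar, the ratio of corresponding sides is constant.
Scale factor k = VW / AB = 30 / 6 = 5
WZ = k * BC = 5 * 8 = 40

40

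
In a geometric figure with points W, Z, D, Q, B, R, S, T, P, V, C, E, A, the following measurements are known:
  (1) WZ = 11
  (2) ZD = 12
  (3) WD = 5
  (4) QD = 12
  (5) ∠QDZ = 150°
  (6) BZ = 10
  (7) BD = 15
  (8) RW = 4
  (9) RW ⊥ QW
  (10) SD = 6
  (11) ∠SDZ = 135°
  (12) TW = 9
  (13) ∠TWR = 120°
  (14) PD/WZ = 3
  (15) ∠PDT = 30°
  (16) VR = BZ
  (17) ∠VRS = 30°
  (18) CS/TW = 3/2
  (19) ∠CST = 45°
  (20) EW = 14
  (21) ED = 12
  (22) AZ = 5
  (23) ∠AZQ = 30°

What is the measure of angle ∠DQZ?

Step 1: By the law of cosines on triangle QDZ: QZ² = 12² + 12² − 2·12·12·cos(150°) = 537.42, so QZ ≈ 23.18.
Step 2: By the inverse law of cosines on triangle DQZ: cos(∠DQZ) = (12² + 23.18² − 12²) / (2·12·23.18) = 537.42/556.37 = 0.9659, so ∠DQZ = 15°.

Therefore, the measure of angle ∠DQZ = 15°.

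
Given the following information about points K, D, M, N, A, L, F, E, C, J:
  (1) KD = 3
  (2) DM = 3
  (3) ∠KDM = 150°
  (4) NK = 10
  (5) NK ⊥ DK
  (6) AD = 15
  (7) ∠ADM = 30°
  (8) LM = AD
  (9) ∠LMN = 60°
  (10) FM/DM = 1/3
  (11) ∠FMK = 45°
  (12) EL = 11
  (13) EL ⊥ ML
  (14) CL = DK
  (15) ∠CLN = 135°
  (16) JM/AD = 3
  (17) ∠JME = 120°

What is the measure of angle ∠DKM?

Step 1: By the law of cosines on triangle KDM: KM² = 3² + 3² − 2·3·3·cos(150°) = 33.59, so KM ≈ 5.8.
Step 2: By the inverse law of cosines on triangle DKM: cos(∠DKM) = (3² + 5.8² − 3²) / (2·3·5.8) = 33.59/34.77 = 0.9659, so ∠DKM = 15°.

Therefore, the measure of angle ∠DKM = 15°.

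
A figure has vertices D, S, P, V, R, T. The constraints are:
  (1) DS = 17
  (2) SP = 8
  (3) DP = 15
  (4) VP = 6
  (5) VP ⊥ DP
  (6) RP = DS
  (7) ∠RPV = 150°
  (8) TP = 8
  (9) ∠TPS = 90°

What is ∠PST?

Step 1: By the law of cosines on triangle SPT: ST² = 8² + 8² − 2·8·8·cos(90°) = 128, so ST = 8·√2.
Step 2: By the inverse law of cosines on triangle PST: cos(∠PST) = (8² + (8·√2)² − 8²) / (2·8·8·√2) = 128/181.02 = 0.7071, so ∠PST = 45°.

Therefore, the measure of angle ∠PST = 45°.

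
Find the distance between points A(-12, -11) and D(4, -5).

d = sqrt((4 - -12)^2 + (-5 - -11)^2)
d = sqrt(16^2 + 6^2)
d = sqrt(256 + 36)
d = sqrt(292) = 2*sqrt(73)

2*sqrt(73)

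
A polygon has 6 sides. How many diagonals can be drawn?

Total line segments between 6 vertices = C(6,2) = 15.
Subtract the 6 sides: 15 - 6 = 9 diagonals.

9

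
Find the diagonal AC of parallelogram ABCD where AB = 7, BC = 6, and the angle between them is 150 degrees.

Using the law of cosines:
d^2 = 7^2 + 6^2 - 2(7)(6)cos(150 degrees)
d^2 = 49 + 36 - 84*-sqrt(3)/2
d^2 = 42*sqrt(3) + 85
d = sqrt(42*sqrt(3) + 85)

sqrt(42*sqrt(3) + 85)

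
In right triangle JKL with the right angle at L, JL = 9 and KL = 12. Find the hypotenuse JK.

JK = sqrt(9^2 + 12^2) = sqrt(225) = 15

15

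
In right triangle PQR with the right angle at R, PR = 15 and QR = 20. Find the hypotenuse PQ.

PQ = sqrt(15^2 + 20^2) = sqrt(625) = 25

25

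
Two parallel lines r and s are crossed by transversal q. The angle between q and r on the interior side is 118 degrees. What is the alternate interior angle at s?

Alternate interior angles formed by parallel lines and a transversal are equal.
The given angle is 118 degrees.
The alternate interior angle = 118 degrees.

118 degrees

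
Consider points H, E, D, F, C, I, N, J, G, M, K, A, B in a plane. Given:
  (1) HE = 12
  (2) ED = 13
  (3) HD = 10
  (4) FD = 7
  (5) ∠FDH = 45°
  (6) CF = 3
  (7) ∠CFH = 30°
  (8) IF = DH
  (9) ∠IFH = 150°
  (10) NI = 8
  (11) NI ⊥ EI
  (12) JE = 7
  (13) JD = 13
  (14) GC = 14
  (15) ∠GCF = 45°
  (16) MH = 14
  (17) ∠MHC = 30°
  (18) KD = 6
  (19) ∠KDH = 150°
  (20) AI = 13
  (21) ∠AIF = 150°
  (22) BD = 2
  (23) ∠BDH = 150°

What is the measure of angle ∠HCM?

Step 1: By the law of cosines on triangle FDH: FH² = 7² + 10² − 2·7·10·cos(45°) = 50.01, so FH ≈ 7.07.
Step 2: By the law of cosines on triangle CFH: CH² = 3² + 7.07² − 2·3·7.07·cos(30°) = 22.26, so CH ≈ 4.72.
Step 3: By the law of cosines on triangle CHM: CM² = 4.72² + 14² − 2·4.72·14·cos(30°) = 103.85, so CM ≈ 10.19.
Step 4: By the inverse law of cosines on triangle HCM: cos(∠HCM) = (4.72² + 10.19² − 14²) / (2·4.72·10.19) = -69.89/96.16 = -0.7268, so ∠HCM = 136.62°.

Therefore, the measure of angle ∠HCM = 136.62°.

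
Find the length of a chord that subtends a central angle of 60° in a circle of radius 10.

Chord length = 2r sin(θ/2)
= 2 × 10 × sin(60°/2)
= 2 × 10 × sin(30°)
= 10

10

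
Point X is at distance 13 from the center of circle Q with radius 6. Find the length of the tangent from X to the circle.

The tangent, radius, and line from the external point to the center form a right triangle.
The right angle is where the tangent meets the radius.
By the Pythagorean theorem: tangent² + 6² = 13²
tangent² = 169 - 36 = 133
tangent = sqrt(133)

sqrt(133)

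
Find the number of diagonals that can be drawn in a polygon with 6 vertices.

The number of diagonals in an n-gon is n(n - 3)/2.
For n = 6: 6(6 - 3)/2 = 6 × 3 / 2 = 9.

9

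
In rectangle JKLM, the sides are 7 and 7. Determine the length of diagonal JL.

Using the Pythagorean theorem:
d² = 7² + 7² = 49 + 49 = 98
d = sqrt(98) = 7*sqrt(2)

7*sqrt(2)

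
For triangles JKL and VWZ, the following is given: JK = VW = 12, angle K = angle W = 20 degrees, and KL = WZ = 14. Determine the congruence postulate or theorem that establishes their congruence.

The given information provides:
JK = VW = 12, angle K = angle W = 20 degrees, and KL = WZ = 14
This matches the SAS congruence theorem.
Two pairs of corresponding sides and the included angle are equal (Side-Angle-Side).

SAS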